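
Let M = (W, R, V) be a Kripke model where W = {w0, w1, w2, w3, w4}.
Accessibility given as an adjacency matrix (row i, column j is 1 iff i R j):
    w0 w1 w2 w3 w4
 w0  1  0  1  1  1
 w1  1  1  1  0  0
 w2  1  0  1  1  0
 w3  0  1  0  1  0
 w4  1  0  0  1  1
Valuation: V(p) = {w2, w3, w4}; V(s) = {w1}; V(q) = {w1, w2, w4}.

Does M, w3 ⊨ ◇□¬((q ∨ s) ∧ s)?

No

At w3: ◇□¬((q ∨ s) ∧ s) requires □¬((q ∨ s) ∧ s) at some successor in {w1, w3}.
  At w1: □¬((q ∨ s) ∧ s) is false.
  At w3: □¬((q ∨ s) ∧ s) is false.
So ◇□¬((q ∨ s) ∧ s) is false at w3.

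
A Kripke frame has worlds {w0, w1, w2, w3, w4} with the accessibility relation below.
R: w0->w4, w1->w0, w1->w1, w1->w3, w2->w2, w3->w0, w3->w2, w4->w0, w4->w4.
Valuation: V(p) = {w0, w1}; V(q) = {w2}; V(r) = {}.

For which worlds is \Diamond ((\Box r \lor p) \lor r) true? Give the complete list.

Let φ = \Diamond ((\Box r \lor p) \lor r). Evaluate φ at each world:
  w0 (successors {w4}): φ is false.
  w1 (successors {w0, w1, w3}): φ is true.
  w2 (successors {w2}): φ is false.
  w3 (successors {w0, w2}): φ is true.
  w4 (successors {w0, w4}): φ is true.
For instance, at w0:
  At w0: \Diamond ((\Box r \lor p) \lor r) requires (\Box r \lor p) \lor r at some successor in {w4}.
    At w4: (\Box r \lor p) \lor r is false.
  So \Diamond ((\Box r \lor p) \lor r) is false at w0.
Satisfying worlds: {w1, w3, w4}

w1, w3, w4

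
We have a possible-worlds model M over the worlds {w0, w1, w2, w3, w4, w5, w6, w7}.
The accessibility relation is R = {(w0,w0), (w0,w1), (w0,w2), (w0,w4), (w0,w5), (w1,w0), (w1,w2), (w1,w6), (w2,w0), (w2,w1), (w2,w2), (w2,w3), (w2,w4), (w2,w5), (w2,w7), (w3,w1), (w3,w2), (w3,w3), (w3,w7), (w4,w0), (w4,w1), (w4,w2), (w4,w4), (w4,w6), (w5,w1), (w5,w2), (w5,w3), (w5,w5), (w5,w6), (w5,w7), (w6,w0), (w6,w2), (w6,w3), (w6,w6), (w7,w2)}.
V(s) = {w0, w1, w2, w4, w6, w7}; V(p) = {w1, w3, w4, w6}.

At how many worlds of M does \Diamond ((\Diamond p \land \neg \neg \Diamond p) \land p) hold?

Recall that \Diamond ψ holds at a world iff ψ holds at some accessible world.
Let φ = \Diamond ((\Diamond p \land \neg \neg \Diamond p) \land p). Evaluate φ at each world:
  w0 (successors {w0, w1, w2, w4, w5}): φ is true.
  w1 (successors {w0, w2, w6}): φ is true.
  w2 (successors {w0, w1, w2, w3, w4, w5, w7}): φ is true.
  w3 (successors {w1, w2, w3, w7}): φ is true.
  w4 (successors {w0, w1, w2, w4, w6}): φ is true.
  w5 (successors {w1, w2, w3, w5, w6, w7}): φ is true.
  w6 (successors {w0, w2, w3, w6}): φ is true.
  w7 (successors {w2}): φ is false.
For instance, at w5:
  At w5: \Diamond ((\Diamond p \land \neg \neg \Diamond p) \land p) requires (\Diamond p \land \neg \neg \Diamond p) \land p at some successor in {w1, w2, w3, w5, w6, w7}.
    (\Diamond p \land \neg \neg \Diamond p) \land p holds at w1, so \Diamond ((\Diamond p \land \neg \neg \Diamond p) \land p) is true at w5.
      At w1: \Diamond p \land \neg \neg \Diamond p is true, p is true, so (\Diamond p \land \neg \neg \Diamond p) \land p is true.
Satisfying worlds: {w0, w1, w2, w3, w4, w5, w6}

7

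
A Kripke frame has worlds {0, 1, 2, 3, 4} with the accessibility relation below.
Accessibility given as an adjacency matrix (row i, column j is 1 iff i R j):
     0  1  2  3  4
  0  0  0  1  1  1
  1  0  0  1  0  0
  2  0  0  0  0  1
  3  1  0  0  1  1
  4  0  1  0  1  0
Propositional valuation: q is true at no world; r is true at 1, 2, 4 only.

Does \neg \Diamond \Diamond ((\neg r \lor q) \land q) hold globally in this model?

Yes

Let φ = \neg \Diamond \Diamond ((\neg r \lor q) \land q). Evaluate φ at each world:
  0 (successors {2, 3, 4}): φ is true.
  1 (successors {2}): φ is true.
  2 (successors {4}): φ is true.
  3 (successors {0, 3, 4}): φ is true.
  4 (successors {1, 3}): φ is true.
For instance, at 4:
  At 4: \Diamond \Diamond ((\neg r \lor q) \land q) is false, so \neg \Diamond \Diamond ((\neg r \lor q) \land q) is true.
    At 4: \Diamond \Diamond ((\neg r \lor q) \land q) requires \Diamond ((\neg r \lor q) \land q) at some successor in {1, 3}.
      At 1: \Diamond ((\neg r \lor q) \land q) is false.
      At 3: \Diamond ((\neg r \lor q) \land q) is false.
    So \Diamond \Diamond ((\neg r \lor q) \land q) is false at 4.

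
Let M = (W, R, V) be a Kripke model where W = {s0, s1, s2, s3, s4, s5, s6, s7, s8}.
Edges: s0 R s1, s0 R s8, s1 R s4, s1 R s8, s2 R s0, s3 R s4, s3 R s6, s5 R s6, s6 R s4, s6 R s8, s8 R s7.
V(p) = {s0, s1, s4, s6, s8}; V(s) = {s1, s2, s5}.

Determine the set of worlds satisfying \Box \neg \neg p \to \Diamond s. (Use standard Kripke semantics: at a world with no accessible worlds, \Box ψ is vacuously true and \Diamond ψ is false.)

s0, s8

Let φ = \Box \neg \neg p \to \Diamond s. Evaluate φ at each world:
  s0 (successors {s1, s8}): φ is true.
  s1 (successors {s4, s8}): φ is false.
  s2 (successors {s0}): φ is false.
  s3 (successors {s4, s6}): φ is false.
  s4 (successors ∅): φ is false.
  s5 (successors {s6}): φ is false.
  s6 (successors {s4, s8}): φ is false.
  s7 (successors ∅): φ is false.
  s8 (successors {s7}): φ is true.
For instance, at s6:
  At s6: \Box \neg \neg p is true, \Diamond s is false, so \Box \neg \neg p \to \Diamond s is false.
    At s6: \Box \neg \neg p requires \neg \neg p at every successor {s4, s8}.
      At s4: \neg \neg p is true.
      At s8: \neg \neg p is true.
    So \Box \neg \neg p is true at s6.
    At s6: \Diamond s requires s at some successor in {s4, s8}.
      At s4: s is false.
      At s8: s is false.
    So \Diamond s is false at s6.
Satisfying worlds: {s0, s8}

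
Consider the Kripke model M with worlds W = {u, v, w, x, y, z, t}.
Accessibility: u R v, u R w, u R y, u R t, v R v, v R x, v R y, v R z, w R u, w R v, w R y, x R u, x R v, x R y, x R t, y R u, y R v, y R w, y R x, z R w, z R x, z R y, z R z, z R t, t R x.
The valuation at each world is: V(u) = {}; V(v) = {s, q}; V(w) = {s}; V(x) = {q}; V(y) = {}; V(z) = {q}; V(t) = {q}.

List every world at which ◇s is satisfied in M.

Let φ = ◇s. Evaluate φ at each world:
  u (successors {v, w, y, t}): φ is true.
  v (successors {v, x, y, z}): φ is true.
  w (successors {u, v, y}): φ is true.
  x (successors {u, v, y, t}): φ is true.
  y (successors {u, v, w, x}): φ is true.
  z (successors {w, x, y, z, t}): φ is true.
  t (successors {x}): φ is false.
For instance, at u:
  At u: ◇s requires s at some successor in {v, w, y, t}.
    s holds at v, so ◇s is true at u.
Satisfying worlds: {u, v, w, x, y, z}

u, v, w, x, y, z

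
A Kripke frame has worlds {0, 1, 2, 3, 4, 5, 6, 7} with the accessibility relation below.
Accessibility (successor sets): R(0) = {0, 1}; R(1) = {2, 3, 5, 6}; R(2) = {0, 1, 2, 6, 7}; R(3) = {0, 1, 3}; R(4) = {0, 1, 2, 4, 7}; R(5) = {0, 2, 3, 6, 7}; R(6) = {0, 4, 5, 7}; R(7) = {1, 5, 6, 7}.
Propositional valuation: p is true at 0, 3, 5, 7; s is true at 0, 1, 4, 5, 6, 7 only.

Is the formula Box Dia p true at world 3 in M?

At 3: Box Dia p requires Dia p at every successor {0, 1, 3}.
    At 0: Dia p requires p at some successor in {0, 1}.
      p holds at 0, so Dia p is true at 0.
    At 1: Dia p requires p at some successor in {2, 3, 5, 6}.
      p holds at 3, so Dia p is true at 1.
    At 3: Dia p requires p at some successor in {0, 1, 3}.
      p holds at 0, so Dia p is true at 3.
So Box Dia p is true at 3.

Yes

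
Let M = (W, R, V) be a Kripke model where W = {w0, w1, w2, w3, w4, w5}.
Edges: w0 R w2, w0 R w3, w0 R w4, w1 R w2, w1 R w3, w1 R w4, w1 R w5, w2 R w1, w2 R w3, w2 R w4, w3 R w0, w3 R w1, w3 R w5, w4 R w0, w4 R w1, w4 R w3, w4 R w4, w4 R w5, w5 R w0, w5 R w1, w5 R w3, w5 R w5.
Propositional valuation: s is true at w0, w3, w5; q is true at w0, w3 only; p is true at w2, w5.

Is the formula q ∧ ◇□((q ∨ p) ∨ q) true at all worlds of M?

Let φ = q ∧ ◇□((q ∨ p) ∨ q). Evaluate φ at each world:
  w0 (successors {w2, w3, w4}): φ is false.
  w1 (successors {w2, w3, w4, w5}): φ is false.
  w2 (successors {w1, w3, w4}): φ is false.
  w3 (successors {w0, w1, w5}): φ is false.
  w4 (successors {w0, w1, w3, w4, w5}): φ is false.
  w5 (successors {w0, w1, w3, w5}): φ is false.
Detail at w0 (counterexample):
  At w0: q is true, ◇□((q ∨ p) ∨ q) is false, so q ∧ ◇□((q ∨ p) ∨ q) is false.
    At w0: ◇□((q ∨ p) ∨ q) requires □((q ∨ p) ∨ q) at some successor in {w2, w3, w4}.
      At w2: □((q ∨ p) ∨ q) is false.
      At w3: □((q ∨ p) ∨ q) is false.
      At w4: □((q ∨ p) ∨ q) is false.
    So ◇□((q ∨ p) ∨ q) is false at w0.

No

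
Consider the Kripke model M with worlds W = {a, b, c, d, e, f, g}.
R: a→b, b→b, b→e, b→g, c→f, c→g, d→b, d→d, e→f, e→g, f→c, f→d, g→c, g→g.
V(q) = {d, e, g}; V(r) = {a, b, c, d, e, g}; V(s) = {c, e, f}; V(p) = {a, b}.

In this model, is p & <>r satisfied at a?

At a: p is true, <>r is true, so p & <>r is true.
  At a: <>r requires r at some successor in {b}.
    r holds at b, so <>r is true at a.

Yes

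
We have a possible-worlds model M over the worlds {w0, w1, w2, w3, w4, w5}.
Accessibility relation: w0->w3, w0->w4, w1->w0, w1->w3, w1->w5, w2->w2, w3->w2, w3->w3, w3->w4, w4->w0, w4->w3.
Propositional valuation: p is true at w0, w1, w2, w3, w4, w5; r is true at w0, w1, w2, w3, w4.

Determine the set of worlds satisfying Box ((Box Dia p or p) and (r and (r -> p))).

w0, w2, w3, w4, w5

Let φ = Box ((Box Dia p or p) and (r and (r -> p))). Evaluate φ at each world:
  w0 (successors {w3, w4}): φ is true.
  w1 (successors {w0, w3, w5}): φ is false.
  w2 (successors {w2}): φ is true.
  w3 (successors {w2, w3, w4}): φ is true.
  w4 (successors {w0, w3}): φ is true.
  w5 (successors ∅): φ is true.
For instance, at w4:
  At w4: Box ((Box Dia p or p) and (r and (r -> p))) requires (Box Dia p or p) and (r and (r -> p)) at every successor {w0, w3}.
      At w0: Box Dia p or p is true, r and (r -> p) is true, so (Box Dia p or p) and (r and (r -> p)) is true.
      At w3: Box Dia p or p is true, r and (r -> p) is true, so (Box Dia p or p) and (r and (r -> p)) is true.
  So Box ((Box Dia p or p) and (r and (r -> p))) is true at w4.
Satisfying worlds: {w0, w2, w3, w4, w5}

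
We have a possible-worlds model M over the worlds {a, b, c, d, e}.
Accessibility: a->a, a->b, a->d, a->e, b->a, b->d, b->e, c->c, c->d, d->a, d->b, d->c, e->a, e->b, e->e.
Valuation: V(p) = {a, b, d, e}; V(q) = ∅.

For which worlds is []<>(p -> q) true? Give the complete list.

Let φ = []<>(p -> q). Evaluate φ at each world:
  a (successors {a, b, d, e}): φ is false.
  b (successors {a, d, e}): φ is false.
  c (successors {c, d}): φ is true.
  d (successors {a, b, c}): φ is false.
  e (successors {a, b, e}): φ is false.
For instance, at b:
  At b: []<>(p -> q) requires <>(p -> q) at every successor {a, d, e}.
    <>(p -> q) fails at a, so []<>(p -> q) is false at b.
      At a: <>(p -> q) requires p -> q at some successor in {a, b, d, e}.
        At a: p -> q is false.
        At b: p -> q is false.
        At d: p -> q is false.
        At e: p -> q is false.
      So <>(p -> q) is false at a.
Satisfying worlds: {c}

c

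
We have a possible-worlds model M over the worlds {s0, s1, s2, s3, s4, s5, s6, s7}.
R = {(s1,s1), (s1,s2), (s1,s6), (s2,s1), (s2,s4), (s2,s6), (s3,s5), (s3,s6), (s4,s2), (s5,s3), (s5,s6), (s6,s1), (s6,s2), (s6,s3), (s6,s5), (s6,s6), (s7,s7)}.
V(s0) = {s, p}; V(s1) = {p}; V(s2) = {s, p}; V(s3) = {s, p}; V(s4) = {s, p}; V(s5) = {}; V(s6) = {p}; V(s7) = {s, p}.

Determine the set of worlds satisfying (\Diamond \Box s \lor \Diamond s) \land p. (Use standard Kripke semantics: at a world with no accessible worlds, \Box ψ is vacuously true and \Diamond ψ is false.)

s1, s2, s4, s6, s7

Recall that \Box ψ holds at a world iff ψ holds at every accessible world, and \Diamond ψ holds iff ψ holds at some accessible world.
Let φ = (\Diamond \Box s \lor \Diamond s) \land p. Evaluate φ at each world:
  s0 (successors ∅): φ is false.
  s1 (successors {s1, s2, s6}): φ is true.
  s2 (successors {s1, s4, s6}): φ is true.
  s3 (successors {s5, s6}): φ is false.
  s4 (successors {s2}): φ is true.
  s5 (successors {s3, s6}): φ is false.
  s6 (successors {s1, s2, s3, s5, s6}): φ is true.
  s7 (successors {s7}): φ is true.
For instance, at s4:
  At s4: \Diamond \Box s \lor \Diamond s is true, p is true, so (\Diamond \Box s \lor \Diamond s) \land p is true.
    At s4: \Diamond \Box s is false, \Diamond s is true, so \Diamond \Box s \lor \Diamond s is true.
      At s4: \Diamond \Box s requires \Box s at some successor in {s2}.
        At s2: \Box s is false.
      So \Diamond \Box s is false at s4.
      At s4: \Diamond s requires s at some successor in {s2}.
        s holds at s2, so \Diamond s is true at s4.
Satisfying worlds: {s1, s2, s4, s6, s7}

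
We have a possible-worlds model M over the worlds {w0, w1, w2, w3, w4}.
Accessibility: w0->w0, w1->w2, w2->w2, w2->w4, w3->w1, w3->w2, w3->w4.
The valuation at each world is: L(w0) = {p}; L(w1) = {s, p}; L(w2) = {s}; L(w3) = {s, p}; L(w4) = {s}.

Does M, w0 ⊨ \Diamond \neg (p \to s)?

At w0: \Diamond \neg (p \to s) requires \neg (p \to s) at some successor in {w0}.
  \neg (p \to s) holds at w0, so \Diamond \neg (p \to s) is true at w0.

Yes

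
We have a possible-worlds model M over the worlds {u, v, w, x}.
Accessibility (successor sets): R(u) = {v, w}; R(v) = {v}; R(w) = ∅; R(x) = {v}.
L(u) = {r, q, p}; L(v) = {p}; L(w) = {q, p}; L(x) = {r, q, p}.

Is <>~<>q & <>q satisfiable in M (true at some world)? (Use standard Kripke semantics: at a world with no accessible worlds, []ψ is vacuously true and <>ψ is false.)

Let φ = <>~<>q & <>q. Evaluate φ at each world:
  u (successors {v, w}): φ is true.
  v (successors {v}): φ is false.
  w (successors ∅): φ is false.
  x (successors {v}): φ is false.
Detail at u (witness):
  At u: <>~<>q is true, <>q is true, so <>~<>q & <>q is true.
    At u: <>~<>q requires ~<>q at some successor in {v, w}.
      ~<>q holds at v, so <>~<>q is true at u.
    At u: <>q requires q at some successor in {v, w}.
      q holds at w, so <>q is true at u.

Yes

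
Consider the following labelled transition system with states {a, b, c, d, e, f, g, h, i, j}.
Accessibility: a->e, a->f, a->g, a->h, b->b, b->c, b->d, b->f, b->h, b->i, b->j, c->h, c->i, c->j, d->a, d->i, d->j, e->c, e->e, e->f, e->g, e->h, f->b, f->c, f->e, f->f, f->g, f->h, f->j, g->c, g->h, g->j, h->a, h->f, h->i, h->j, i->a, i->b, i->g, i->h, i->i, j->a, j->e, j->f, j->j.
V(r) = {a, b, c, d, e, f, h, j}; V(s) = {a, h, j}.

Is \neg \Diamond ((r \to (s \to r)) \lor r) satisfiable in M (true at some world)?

Let φ = \neg \Diamond ((r \to (s \to r)) \lor r). Evaluate φ at each world:
  a (successors {e, f, g, h}): φ is false.
  b (successors {b, c, d, f, h, i, j}): φ is false.
  c (successors {h, i, j}): φ is false.
  d (successors {a, i, j}): φ is false.
  e (successors {c, e, f, g, h}): φ is false.
  f (successors {b, c, e, f, g, h, j}): φ is false.
  g (successors {c, h, j}): φ is false.
  h (successors {a, f, i, j}): φ is false.
  i (successors {a, b, g, h, i}): φ is false.
  j (successors {a, e, f, j}): φ is false.
For instance, at d:
  At d: \Diamond ((r \to (s \to r)) \lor r) is true, so \neg \Diamond ((r \to (s \to r)) \lor r) is false.
    At d: \Diamond ((r \to (s \to r)) \lor r) requires (r \to (s \to r)) \lor r at some successor in {a, i, j}.
      (r \to (s \to r)) \lor r holds at a, so \Diamond ((r \to (s \to r)) \lor r) is true at d.

No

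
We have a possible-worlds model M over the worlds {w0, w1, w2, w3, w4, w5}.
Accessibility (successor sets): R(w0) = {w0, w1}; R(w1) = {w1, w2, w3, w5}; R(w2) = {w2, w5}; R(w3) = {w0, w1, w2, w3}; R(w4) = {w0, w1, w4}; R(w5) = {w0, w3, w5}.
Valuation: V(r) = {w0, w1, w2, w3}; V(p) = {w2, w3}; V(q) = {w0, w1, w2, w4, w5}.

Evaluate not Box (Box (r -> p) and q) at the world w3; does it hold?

Yes

Recall that Box ψ holds at a world iff ψ holds at every accessible world, and Dia ψ holds iff ψ holds at some accessible world.
At w3: Box (Box (r -> p) and q) is false, so not Box (Box (r -> p) and q) is true.
  At w3: Box (Box (r -> p) and q) requires Box (r -> p) and q at every successor {w0, w1, w2, w3}.
    Box (r -> p) and q fails at w0, so Box (Box (r -> p) and q) is false at w3.
      At w0: Box (r -> p) is false, q is true, so Box (r -> p) and q is false.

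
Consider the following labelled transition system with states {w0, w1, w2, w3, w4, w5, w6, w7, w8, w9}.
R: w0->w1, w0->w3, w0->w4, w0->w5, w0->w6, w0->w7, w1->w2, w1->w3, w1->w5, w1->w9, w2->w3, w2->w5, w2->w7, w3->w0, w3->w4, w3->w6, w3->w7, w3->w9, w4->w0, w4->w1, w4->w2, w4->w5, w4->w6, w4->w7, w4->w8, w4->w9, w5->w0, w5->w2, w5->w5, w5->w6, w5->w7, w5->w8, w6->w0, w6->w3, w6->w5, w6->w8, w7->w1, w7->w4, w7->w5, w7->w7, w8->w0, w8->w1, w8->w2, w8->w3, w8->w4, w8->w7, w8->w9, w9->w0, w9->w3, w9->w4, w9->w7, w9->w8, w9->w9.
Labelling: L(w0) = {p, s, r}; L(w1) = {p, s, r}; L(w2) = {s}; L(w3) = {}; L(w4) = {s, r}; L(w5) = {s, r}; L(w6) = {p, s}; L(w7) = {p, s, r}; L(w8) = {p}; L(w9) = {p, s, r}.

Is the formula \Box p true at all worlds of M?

Let φ = \Box p. Evaluate φ at each world:
  w0 (successors {w1, w3, w4, w5, w6, w7}): φ is false.
  w1 (successors {w2, w3, w5, w9}): φ is false.
  w2 (successors {w3, w5, w7}): φ is false.
  w3 (successors {w0, w4, w6, w7, w9}): φ is false.
  w4 (successors {w0, w1, w2, w5, w6, w7, w8, w9}): φ is false.
  w5 (successors {w0, w2, w5, w6, w7, w8}): φ is false.
  w6 (successors {w0, w3, w5, w8}): φ is false.
  w7 (successors {w1, w4, w5, w7}): φ is false.
  w8 (successors {w0, w1, w2, w3, w4, w7, w9}): φ is false.
  w9 (successors {w0, w3, w4, w7, w8, w9}): φ is false.
Detail at w0 (counterexample):
  At w0: \Box p requires p at every successor {w1, w3, w4, w5, w6, w7}.
    p fails at w3, so \Box p is false at w0.

No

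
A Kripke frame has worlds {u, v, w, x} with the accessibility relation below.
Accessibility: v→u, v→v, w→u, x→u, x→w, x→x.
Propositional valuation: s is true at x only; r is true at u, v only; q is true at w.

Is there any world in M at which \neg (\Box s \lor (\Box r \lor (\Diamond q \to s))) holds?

Let φ = \neg (\Box s \lor (\Box r \lor (\Diamond q \to s))). Evaluate φ at each world:
  u (successors ∅): φ is false.
  v (successors {u, v}): φ is false.
  w (successors {u}): φ is false.
  x (successors {u, w, x}): φ is false.
For instance, at w:
  At w: \Box s \lor (\Box r \lor (\Diamond q \to s)) is true, so \neg (\Box s \lor (\Box r \lor (\Diamond q \to s))) is false.
    At w: \Box s is false, \Box r \lor (\Diamond q \to s) is true, so \Box s \lor (\Box r \lor (\Diamond q \to s)) is true.
      At w: \Box s requires s at every successor {u}.
        s fails at u, so \Box s is false at w.
      At w: \Box r is true, \Diamond q \to s is true, so \Box r \lor (\Diamond q \to s) is true.

No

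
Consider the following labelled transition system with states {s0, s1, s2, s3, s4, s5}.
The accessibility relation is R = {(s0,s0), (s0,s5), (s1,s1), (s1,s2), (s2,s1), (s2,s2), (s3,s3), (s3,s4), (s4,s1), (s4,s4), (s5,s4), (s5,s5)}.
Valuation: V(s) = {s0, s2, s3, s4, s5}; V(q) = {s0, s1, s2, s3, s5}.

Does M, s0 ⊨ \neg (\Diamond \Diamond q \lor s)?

At s0: \Diamond \Diamond q \lor s is true, so \neg (\Diamond \Diamond q \lor s) is false.
  At s0: \Diamond \Diamond q is true, s is true, so \Diamond \Diamond q \lor s is true.
    At s0: \Diamond \Diamond q requires \Diamond q at some successor in {s0, s5}.
      \Diamond q holds at s0, so \Diamond \Diamond q is true at s0.

No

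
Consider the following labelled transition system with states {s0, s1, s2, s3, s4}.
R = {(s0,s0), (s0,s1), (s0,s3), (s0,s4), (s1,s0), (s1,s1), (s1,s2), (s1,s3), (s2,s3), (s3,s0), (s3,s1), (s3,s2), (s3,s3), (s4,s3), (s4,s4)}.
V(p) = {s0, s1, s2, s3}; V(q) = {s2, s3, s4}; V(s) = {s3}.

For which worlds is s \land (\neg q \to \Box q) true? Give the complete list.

Let φ = s \land (\neg q \to \Box q). Evaluate φ at each world:
  s0 (successors {s0, s1, s3, s4}): φ is false.
  s1 (successors {s0, s1, s2, s3}): φ is false.
  s2 (successors {s3}): φ is false.
  s3 (successors {s0, s1, s2, s3}): φ is true.
  s4 (successors {s3, s4}): φ is false.
For instance, at s1:
  At s1: s is false, \neg q \to \Box q is false, so s \land (\neg q \to \Box q) is false.
    At s1: \neg q is true, \Box q is false, so \neg q \to \Box q is false.
      At s1: \Box q requires q at every successor {s0, s1, s2, s3}.
        q fails at s0, so \Box q is false at s1.
Satisfying worlds: {s3}

s3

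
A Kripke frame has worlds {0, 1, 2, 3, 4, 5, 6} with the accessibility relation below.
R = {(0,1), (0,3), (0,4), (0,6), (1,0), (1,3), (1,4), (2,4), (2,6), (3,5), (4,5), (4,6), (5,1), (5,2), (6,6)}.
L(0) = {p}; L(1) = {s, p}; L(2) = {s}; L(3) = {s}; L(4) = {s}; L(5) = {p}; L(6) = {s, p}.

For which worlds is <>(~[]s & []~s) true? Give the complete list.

Let φ = <>(~[]s & []~s). Evaluate φ at each world:
  0 (successors {1, 3, 4, 6}): φ is true.
  1 (successors {0, 3, 4}): φ is true.
  2 (successors {4, 6}): φ is false.
  3 (successors {5}): φ is false.
  4 (successors {5, 6}): φ is false.
  5 (successors {1, 2}): φ is false.
  6 (successors {6}): φ is false.
For instance, at 0:
  At 0: <>(~[]s & []~s) requires ~[]s & []~s at some successor in {1, 3, 4, 6}.
    ~[]s & []~s holds at 3, so <>(~[]s & []~s) is true at 0.
      At 3: ~[]s is true, []~s is true, so ~[]s & []~s is true.
Satisfying worlds: {0, 1}

0, 1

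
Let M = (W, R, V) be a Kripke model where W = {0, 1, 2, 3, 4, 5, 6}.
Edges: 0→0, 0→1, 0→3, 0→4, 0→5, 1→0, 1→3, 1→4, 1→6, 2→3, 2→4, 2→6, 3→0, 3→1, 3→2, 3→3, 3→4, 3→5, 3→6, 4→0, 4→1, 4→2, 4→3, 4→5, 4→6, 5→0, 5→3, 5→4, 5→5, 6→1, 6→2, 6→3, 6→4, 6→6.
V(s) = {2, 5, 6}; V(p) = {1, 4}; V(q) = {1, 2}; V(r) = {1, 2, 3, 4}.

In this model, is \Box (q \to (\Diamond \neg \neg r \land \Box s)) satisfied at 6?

At 6: \Box (q \to (\Diamond \neg \neg r \land \Box s)) requires q \to (\Diamond \neg \neg r \land \Box s) at every successor {1, 2, 3, 4, 6}.
  q \to (\Diamond \neg \neg r \land \Box s) fails at 1, so \Box (q \to (\Diamond \neg \neg r \land \Box s)) is false at 6.
    At 1: q is true, \Diamond \neg \neg r \land \Box s is false, so q \to (\Diamond \neg \neg r \land \Box s) is false.
      At 1: \Diamond \neg \neg r is true, \Box s is false, so \Diamond \neg \neg r \land \Box s is false.

No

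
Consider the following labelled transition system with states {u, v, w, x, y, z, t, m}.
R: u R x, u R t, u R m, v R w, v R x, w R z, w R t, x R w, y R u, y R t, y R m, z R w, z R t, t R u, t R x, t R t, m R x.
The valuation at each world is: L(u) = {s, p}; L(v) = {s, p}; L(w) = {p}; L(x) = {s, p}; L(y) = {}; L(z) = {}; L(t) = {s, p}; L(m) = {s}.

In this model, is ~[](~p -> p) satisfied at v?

No

At v: [](~p -> p) is true, so ~[](~p -> p) is false.
  At v: [](~p -> p) requires ~p -> p at every successor {w, x}.
    At w: ~p -> p is true.
    At x: ~p -> p is true.
  So [](~p -> p) is true at v.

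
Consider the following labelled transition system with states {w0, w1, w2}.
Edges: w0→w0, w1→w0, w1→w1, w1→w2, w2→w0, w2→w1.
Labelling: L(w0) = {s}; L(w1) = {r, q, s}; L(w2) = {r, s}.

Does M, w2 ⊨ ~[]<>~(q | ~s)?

At w2: []<>~(q | ~s) is true, so ~[]<>~(q | ~s) is false.
  At w2: []<>~(q | ~s) requires <>~(q | ~s) at every successor {w0, w1}.
      At w0: <>~(q | ~s) requires ~(q | ~s) at some successor in {w0}.
        ~(q | ~s) holds at w0, so <>~(q | ~s) is true at w0.
      At w1: <>~(q | ~s) requires ~(q | ~s) at some successor in {w0, w1, w2}.
        ~(q | ~s) holds at w0, so <>~(q | ~s) is true at w1.
  So []<>~(q | ~s) is true at w2.

No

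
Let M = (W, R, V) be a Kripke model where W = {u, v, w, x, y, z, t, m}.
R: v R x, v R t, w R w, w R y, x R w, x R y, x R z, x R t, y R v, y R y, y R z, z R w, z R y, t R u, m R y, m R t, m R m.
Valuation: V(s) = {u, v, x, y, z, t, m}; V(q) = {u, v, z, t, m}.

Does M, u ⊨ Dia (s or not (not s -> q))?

No

At u: no accessible worlds, so Dia (s or not (not s -> q)) is false.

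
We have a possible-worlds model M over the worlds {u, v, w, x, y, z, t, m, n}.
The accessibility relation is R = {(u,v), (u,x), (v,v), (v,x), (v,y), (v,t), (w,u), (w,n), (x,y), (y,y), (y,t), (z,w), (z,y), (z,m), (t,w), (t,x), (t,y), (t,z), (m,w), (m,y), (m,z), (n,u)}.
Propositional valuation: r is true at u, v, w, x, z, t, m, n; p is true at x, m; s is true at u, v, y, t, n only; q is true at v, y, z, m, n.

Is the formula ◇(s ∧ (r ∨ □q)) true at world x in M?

At x: ◇(s ∧ (r ∨ □q)) requires s ∧ (r ∨ □q) at some successor in {y}.
  At y: s ∧ (r ∨ □q) is false.
So ◇(s ∧ (r ∨ □q)) is false at x.

No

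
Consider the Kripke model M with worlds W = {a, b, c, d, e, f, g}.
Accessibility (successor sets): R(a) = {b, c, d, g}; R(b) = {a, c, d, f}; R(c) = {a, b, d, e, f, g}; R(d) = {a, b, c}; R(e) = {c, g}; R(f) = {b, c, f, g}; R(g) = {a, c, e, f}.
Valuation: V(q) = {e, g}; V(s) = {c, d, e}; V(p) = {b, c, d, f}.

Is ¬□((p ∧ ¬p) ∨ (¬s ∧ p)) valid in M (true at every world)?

Yes

Let φ = ¬□((p ∧ ¬p) ∨ (¬s ∧ p)). Evaluate φ at each world:
  a (successors {b, c, d, g}): φ is true.
  b (successors {a, c, d, f}): φ is true.
  c (successors {a, b, d, e, f, g}): φ is true.
  d (successors {a, b, c}): φ is true.
  e (successors {c, g}): φ is true.
  f (successors {b, c, f, g}): φ is true.
  g (successors {a, c, e, f}): φ is true.
For instance, at g:
  At g: □((p ∧ ¬p) ∨ (¬s ∧ p)) is false, so ¬□((p ∧ ¬p) ∨ (¬s ∧ p)) is true.
    At g: □((p ∧ ¬p) ∨ (¬s ∧ p)) requires (p ∧ ¬p) ∨ (¬s ∧ p) at every successor {a, c, e, f}.
      (p ∧ ¬p) ∨ (¬s ∧ p) fails at a, so □((p ∧ ¬p) ∨ (¬s ∧ p)) is false at g.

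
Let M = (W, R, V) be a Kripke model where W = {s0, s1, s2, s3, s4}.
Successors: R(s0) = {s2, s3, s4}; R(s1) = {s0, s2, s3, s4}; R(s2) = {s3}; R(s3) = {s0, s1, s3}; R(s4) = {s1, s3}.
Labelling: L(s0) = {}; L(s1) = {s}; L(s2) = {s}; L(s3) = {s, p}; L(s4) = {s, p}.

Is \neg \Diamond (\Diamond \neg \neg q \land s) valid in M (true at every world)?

Let φ = \neg \Diamond (\Diamond \neg \neg q \land s). Evaluate φ at each world:
  s0 (successors {s2, s3, s4}): φ is true.
  s1 (successors {s0, s2, s3, s4}): φ is true.
  s2 (successors {s3}): φ is true.
  s3 (successors {s0, s1, s3}): φ is true.
  s4 (successors {s1, s3}): φ is true.
For instance, at s3:
  At s3: \Diamond (\Diamond \neg \neg q \land s) is false, so \neg \Diamond (\Diamond \neg \neg q \land s) is true.
    At s3: \Diamond (\Diamond \neg \neg q \land s) requires \Diamond \neg \neg q \land s at some successor in {s0, s1, s3}.
      At s0: \Diamond \neg \neg q \land s is false.
      At s1: \Diamond \neg \neg q \land s is false.
      At s3: \Diamond \neg \neg q \land s is false.
    So \Diamond (\Diamond \neg \neg q \land s) is false at s3.

Yes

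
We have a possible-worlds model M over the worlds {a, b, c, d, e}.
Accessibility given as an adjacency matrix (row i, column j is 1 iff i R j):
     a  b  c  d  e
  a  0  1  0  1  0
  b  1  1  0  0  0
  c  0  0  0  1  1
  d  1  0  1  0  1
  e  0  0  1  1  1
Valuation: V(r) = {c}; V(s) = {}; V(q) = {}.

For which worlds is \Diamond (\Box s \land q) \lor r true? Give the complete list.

Recall that \Box ψ holds at a world iff ψ holds at every accessible world, and \Diamond ψ holds iff ψ holds at some accessible world.
Let φ = \Diamond (\Box s \land q) \lor r. Evaluate φ at each world:
  a (successors {b, d}): φ is false.
  b (successors {a, b}): φ is false.
  c (successors {d, e}): φ is true.
  d (successors {a, c, e}): φ is false.
  e (successors {c, d, e}): φ is false.
For instance, at d:
  At d: \Diamond (\Box s \land q) is false, r is false, so \Diamond (\Box s \land q) \lor r is false.
    At d: \Diamond (\Box s \land q) requires \Box s \land q at some successor in {a, c, e}.
      At a: \Box s \land q is false.
      At c: \Box s \land q is false.
      At e: \Box s \land q is false.
    So \Diamond (\Box s \land q) is false at d.
Satisfying worlds: {c}

c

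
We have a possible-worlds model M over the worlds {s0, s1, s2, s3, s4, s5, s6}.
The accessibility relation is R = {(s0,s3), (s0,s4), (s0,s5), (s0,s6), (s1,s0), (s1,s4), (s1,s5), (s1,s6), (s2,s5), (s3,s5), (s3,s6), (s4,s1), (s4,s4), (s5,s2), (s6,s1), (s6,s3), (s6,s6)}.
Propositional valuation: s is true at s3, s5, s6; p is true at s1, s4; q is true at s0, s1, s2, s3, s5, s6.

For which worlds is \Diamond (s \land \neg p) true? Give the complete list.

s0, s1, s2, s3, s6

Let φ = \Diamond (s \land \neg p). Evaluate φ at each world:
  s0 (successors {s3, s4, s5, s6}): φ is true.
  s1 (successors {s0, s4, s5, s6}): φ is true.
  s2 (successors {s5}): φ is true.
  s3 (successors {s5, s6}): φ is true.
  s4 (successors {s1, s4}): φ is false.
  s5 (successors {s2}): φ is false.
  s6 (successors {s1, s3, s6}): φ is true.
For instance, at s6:
  At s6: \Diamond (s \land \neg p) requires s \land \neg p at some successor in {s1, s3, s6}.
    s \land \neg p holds at s3, so \Diamond (s \land \neg p) is true at s6.
Satisfying worlds: {s0, s1, s2, s3, s6}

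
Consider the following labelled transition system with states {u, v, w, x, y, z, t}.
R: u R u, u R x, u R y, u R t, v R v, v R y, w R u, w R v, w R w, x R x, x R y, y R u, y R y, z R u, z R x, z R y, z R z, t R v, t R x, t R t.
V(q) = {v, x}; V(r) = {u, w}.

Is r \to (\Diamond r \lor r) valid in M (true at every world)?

Let φ = r \to (\Diamond r \lor r). Evaluate φ at each world:
  u (successors {u, x, y, t}): φ is true.
  v (successors {v, y}): φ is true.
  w (successors {u, v, w}): φ is true.
  x (successors {x, y}): φ is true.
  y (successors {u, y}): φ is true.
  z (successors {u, x, y, z}): φ is true.
  t (successors {v, x, t}): φ is true.
For instance, at t:
  At t: r is false, \Diamond r \lor r is false, so r \to (\Diamond r \lor r) is true.
    At t: \Diamond r is false, r is false, so \Diamond r \lor r is false.
      At t: \Diamond r requires r at some successor in {v, x, t}.
        At v: r is false.
        At x: r is false.
        At t: r is false.
      So \Diamond r is false at t.

Yes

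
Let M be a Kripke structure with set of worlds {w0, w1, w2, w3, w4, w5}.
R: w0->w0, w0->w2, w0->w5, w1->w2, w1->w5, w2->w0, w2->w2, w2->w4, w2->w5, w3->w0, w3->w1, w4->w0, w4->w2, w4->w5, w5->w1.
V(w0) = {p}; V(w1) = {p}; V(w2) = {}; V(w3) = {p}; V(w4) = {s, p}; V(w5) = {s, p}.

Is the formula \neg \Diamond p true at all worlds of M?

No

Let φ = \neg \Diamond p. Evaluate φ at each world:
  w0 (successors {w0, w2, w5}): φ is false.
  w1 (successors {w2, w5}): φ is false.
  w2 (successors {w0, w2, w4, w5}): φ is false.
  w3 (successors {w0, w1}): φ is false.
  w4 (successors {w0, w2, w5}): φ is false.
  w5 (successors {w1}): φ is false.
Detail at w0 (counterexample):
  At w0: \Diamond p is true, so \neg \Diamond p is false.
    At w0: \Diamond p requires p at some successor in {w0, w2, w5}.
      p holds at w0, so \Diamond p is true at w0.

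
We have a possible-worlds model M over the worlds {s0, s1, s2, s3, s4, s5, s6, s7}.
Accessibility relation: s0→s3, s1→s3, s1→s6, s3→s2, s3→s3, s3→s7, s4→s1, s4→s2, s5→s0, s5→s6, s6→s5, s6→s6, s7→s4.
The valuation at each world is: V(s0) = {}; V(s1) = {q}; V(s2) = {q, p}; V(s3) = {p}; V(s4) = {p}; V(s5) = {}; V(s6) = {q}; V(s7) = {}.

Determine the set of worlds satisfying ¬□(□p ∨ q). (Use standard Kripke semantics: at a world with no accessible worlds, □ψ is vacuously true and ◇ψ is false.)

s0, s1, s3, s6, s7

Let φ = ¬□(□p ∨ q). Evaluate φ at each world:
  s0 (successors {s3}): φ is true.
  s1 (successors {s3, s6}): φ is true.
  s2 (successors ∅): φ is false.
  s3 (successors {s2, s3, s7}): φ is true.
  s4 (successors {s1, s2}): φ is false.
  s5 (successors {s0, s6}): φ is false.
  s6 (successors {s5, s6}): φ is true.
  s7 (successors {s4}): φ is true.
For instance, at s1:
  At s1: □(□p ∨ q) is false, so ¬□(□p ∨ q) is true.
    At s1: □(□p ∨ q) requires □p ∨ q at every successor {s3, s6}.
      □p ∨ q fails at s3, so □(□p ∨ q) is false at s1.
Satisfying worlds: {s0, s1, s3, s6, s7}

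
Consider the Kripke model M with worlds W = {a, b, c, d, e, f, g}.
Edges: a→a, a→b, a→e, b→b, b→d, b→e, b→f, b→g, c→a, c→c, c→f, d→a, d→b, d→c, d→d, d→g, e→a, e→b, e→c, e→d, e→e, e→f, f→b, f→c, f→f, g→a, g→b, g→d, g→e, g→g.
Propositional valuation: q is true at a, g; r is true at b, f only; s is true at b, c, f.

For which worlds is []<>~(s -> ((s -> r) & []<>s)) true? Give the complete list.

Recall that []ψ holds at a world iff ψ holds at every accessible world, and <>ψ holds iff ψ holds at some accessible world.
Let φ = []<>~(s -> ((s -> r) & []<>s)). Evaluate φ at each world:
  a (successors {a, b, e}): φ is false.
  b (successors {b, d, e, f, g}): φ is false.
  c (successors {a, c, f}): φ is false.
  d (successors {a, b, c, d, g}): φ is false.
  e (successors {a, b, c, d, e, f}): φ is false.
  f (successors {b, c, f}): φ is false.
  g (successors {a, b, d, e, g}): φ is false.
For instance, at b:
  At b: []<>~(s -> ((s -> r) & []<>s)) requires <>~(s -> ((s -> r) & []<>s)) at every successor {b, d, e, f, g}.
    <>~(s -> ((s -> r) & []<>s)) fails at b, so []<>~(s -> ((s -> r) & []<>s)) is false at b.
      At b: <>~(s -> ((s -> r) & []<>s)) requires ~(s -> ((s -> r) & []<>s)) at some successor in {b, d, e, f, g}.
        At b: ~(s -> ((s -> r) & []<>s)) is false.
        At d: ~(s -> ((s -> r) & []<>s)) is false.
        At e: ~(s -> ((s -> r) & []<>s)) is false.
        At f: ~(s -> ((s -> r) & []<>s)) is false.
        At g: ~(s -> ((s -> r) & []<>s)) is false.
      So <>~(s -> ((s -> r) & []<>s)) is false at b.
Satisfying worlds: none.

none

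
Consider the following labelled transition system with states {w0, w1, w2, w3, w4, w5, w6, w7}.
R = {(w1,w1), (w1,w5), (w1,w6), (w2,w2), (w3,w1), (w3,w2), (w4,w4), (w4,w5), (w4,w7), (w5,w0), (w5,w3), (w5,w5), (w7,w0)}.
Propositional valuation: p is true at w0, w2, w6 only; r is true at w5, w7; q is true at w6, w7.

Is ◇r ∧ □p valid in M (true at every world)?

Let φ = ◇r ∧ □p. Evaluate φ at each world:
  w0 (successors ∅): φ is false.
  w1 (successors {w1, w5, w6}): φ is false.
  w2 (successors {w2}): φ is false.
  w3 (successors {w1, w2}): φ is false.
  w4 (successors {w4, w5, w7}): φ is false.
  w5 (successors {w0, w3, w5}): φ is false.
  w6 (successors ∅): φ is false.
  w7 (successors {w0}): φ is false.
Detail at w0 (counterexample):
  At w0: ◇r is false, □p is true, so ◇r ∧ □p is false.
    At w0: no accessible worlds, so ◇r is false.
    At w0: no accessible worlds, so □p holds vacuously.

No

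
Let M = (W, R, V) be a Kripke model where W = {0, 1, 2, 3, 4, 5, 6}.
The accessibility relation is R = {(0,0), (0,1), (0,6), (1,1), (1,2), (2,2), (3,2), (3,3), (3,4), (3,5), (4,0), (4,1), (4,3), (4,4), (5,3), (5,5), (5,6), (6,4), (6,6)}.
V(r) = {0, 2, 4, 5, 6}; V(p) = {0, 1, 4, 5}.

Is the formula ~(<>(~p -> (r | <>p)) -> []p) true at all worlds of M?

Yes

Let φ = ~(<>(~p -> (r | <>p)) -> []p). Evaluate φ at each world:
  0 (successors {0, 1, 6}): φ is true.
  1 (successors {1, 2}): φ is true.
  2 (successors {2}): φ is true.
  3 (successors {2, 3, 4, 5}): φ is true.
  4 (successors {0, 1, 3, 4}): φ is true.
  5 (successors {3, 5, 6}): φ is true.
  6 (successors {4, 6}): φ is true.
For instance, at 5:
  At 5: <>(~p -> (r | <>p)) -> []p is false, so ~(<>(~p -> (r | <>p)) -> []p) is true.
    At 5: <>(~p -> (r | <>p)) is true, []p is false, so <>(~p -> (r | <>p)) -> []p is false.
      At 5: <>(~p -> (r | <>p)) requires ~p -> (r | <>p) at some successor in {3, 5, 6}.
        ~p -> (r | <>p) holds at 3, so <>(~p -> (r | <>p)) is true at 5.
      At 5: []p requires p at every successor {3, 5, 6}.
        p fails at 3, so []p is false at 5.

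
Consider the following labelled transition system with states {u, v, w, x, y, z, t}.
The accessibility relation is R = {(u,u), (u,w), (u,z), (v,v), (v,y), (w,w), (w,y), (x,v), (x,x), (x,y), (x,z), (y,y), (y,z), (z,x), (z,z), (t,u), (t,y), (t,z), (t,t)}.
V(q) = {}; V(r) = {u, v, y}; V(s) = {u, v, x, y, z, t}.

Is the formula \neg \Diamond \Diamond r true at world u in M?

No

Recall that \Diamond ψ holds at a world iff ψ holds at some accessible world.
At u: \Diamond \Diamond r is true, so \neg \Diamond \Diamond r is false.
  At u: \Diamond \Diamond r requires \Diamond r at some successor in {u, w, z}.
    \Diamond r holds at u, so \Diamond \Diamond r is true at u.
      At u: \Diamond r requires r at some successor in {u, w, z}.
        r holds at u, so \Diamond r is true at u.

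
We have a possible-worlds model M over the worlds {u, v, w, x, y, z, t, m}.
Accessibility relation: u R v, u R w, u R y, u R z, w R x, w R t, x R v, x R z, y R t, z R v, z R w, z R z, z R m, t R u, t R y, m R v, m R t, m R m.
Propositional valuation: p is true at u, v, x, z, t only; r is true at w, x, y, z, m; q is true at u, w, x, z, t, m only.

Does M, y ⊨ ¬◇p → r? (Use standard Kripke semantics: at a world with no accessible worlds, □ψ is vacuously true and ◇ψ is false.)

Recall that ◇ψ holds at a world iff ψ holds at some accessible world.
At y: ¬◇p is false, r is true, so ¬◇p → r is true.
  At y: ◇p is true, so ¬◇p is false.
    At y: ◇p requires p at some successor in {t}.
      p holds at t, so ◇p is true at y.

Yes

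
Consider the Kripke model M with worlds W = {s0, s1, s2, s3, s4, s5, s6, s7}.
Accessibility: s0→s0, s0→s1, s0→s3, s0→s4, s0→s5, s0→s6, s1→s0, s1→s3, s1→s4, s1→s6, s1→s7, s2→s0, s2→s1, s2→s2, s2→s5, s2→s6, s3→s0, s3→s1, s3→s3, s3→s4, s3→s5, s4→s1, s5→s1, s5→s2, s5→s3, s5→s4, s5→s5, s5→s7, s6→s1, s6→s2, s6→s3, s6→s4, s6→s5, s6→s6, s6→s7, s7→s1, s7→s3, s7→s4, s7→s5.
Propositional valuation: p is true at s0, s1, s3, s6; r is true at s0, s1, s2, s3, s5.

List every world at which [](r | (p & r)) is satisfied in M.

Recall that []ψ holds at a world iff ψ holds at every accessible world, and <>ψ holds iff ψ holds at some accessible world.
Let φ = [](r | (p & r)). Evaluate φ at each world:
  s0 (successors {s0, s1, s3, s4, s5, s6}): φ is false.
  s1 (successors {s0, s3, s4, s6, s7}): φ is false.
  s2 (successors {s0, s1, s2, s5, s6}): φ is false.
  s3 (successors {s0, s1, s3, s4, s5}): φ is false.
  s4 (successors {s1}): φ is true.
  s5 (successors {s1, s2, s3, s4, s5, s7}): φ is false.
  s6 (successors {s1, s2, s3, s4, s5, s6, s7}): φ is false.
  s7 (successors {s1, s3, s4, s5}): φ is false.
For instance, at s2:
  At s2: [](r | (p & r)) requires r | (p & r) at every successor {s0, s1, s2, s5, s6}.
    r | (p & r) fails at s6, so [](r | (p & r)) is false at s2.
Satisfying worlds: {s4}

s4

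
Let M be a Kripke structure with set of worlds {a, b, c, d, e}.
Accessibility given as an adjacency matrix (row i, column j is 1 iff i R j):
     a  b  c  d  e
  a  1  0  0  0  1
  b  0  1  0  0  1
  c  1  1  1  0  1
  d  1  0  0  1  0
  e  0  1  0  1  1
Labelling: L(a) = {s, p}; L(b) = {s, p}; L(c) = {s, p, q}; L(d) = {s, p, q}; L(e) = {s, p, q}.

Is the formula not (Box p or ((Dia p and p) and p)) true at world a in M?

No

At a: Box p or ((Dia p and p) and p) is true, so not (Box p or ((Dia p and p) and p)) is false.
  At a: Box p is true, (Dia p and p) and p is true, so Box p or ((Dia p and p) and p) is true.
    At a: Box p requires p at every successor {a, e}.
      At a: p is true.
      At e: p is true.
    So Box p is true at a.
    At a: Dia p and p is true, p is true, so (Dia p and p) and p is true.
      At a: Dia p is true, p is true, so Dia p and p is true.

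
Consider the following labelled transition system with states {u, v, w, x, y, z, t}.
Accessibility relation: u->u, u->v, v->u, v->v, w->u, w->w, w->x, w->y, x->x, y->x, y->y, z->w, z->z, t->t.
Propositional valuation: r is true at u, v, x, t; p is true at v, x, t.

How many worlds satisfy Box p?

2

Let φ = Box p. Evaluate φ at each world:
  u (successors {u, v}): φ is false.
  v (successors {u, v}): φ is false.
  w (successors {u, w, x, y}): φ is false.
  x (successors {x}): φ is true.
  y (successors {x, y}): φ is false.
  z (successors {w, z}): φ is false.
  t (successors {t}): φ is true.
For instance, at w:
  At w: Box p requires p at every successor {u, w, x, y}.
    p fails at u, so Box p is false at w.
Satisfying worlds: {x, t}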